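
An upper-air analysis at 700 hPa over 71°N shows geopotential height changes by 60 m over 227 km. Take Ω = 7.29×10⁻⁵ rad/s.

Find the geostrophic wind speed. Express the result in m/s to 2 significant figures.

Coriolis parameter at 71°N:
f = 2Ω sin φ = 2 × 7.29×10⁻⁵ × sin 71° = 1.38×10⁻⁴ s⁻¹
Height gradient: |∂Z/∂n| = 60 m / 227000 m = 2.64×10⁻⁴
On a pressure surface, geostrophic balance gives V_g = (g/f)|∂Z/∂n|:
V_g = 9.81 × 2.64×10⁻⁴ / 1.38×10⁻⁴ = 18.8 m/s

19 m/s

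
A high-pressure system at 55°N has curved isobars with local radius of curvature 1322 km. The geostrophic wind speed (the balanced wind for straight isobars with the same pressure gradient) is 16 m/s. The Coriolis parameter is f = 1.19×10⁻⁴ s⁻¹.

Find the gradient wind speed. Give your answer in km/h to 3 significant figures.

Around a high, pressure-gradient force acts outward with centrifugal, so Coriolis balances both:
fV = (1/ρ)|∂P/∂n| + V²/R  →  V² − fR·V + fR·V_g = 0
With fR = 1.19×10⁻⁴ × 1322×10³ m = 157 m/s:
V = [fR − √((fR)² − 4 fR V_g)]/2 = [157 − √(157² − 4×157×16)]/2 = 18.1 m/s
Supergeostrophic (V > V_g = 16 m/s), as expected around a high.
Converting: 18.1 m/s × 3.6 = 65.1 km/h

65.1 km/h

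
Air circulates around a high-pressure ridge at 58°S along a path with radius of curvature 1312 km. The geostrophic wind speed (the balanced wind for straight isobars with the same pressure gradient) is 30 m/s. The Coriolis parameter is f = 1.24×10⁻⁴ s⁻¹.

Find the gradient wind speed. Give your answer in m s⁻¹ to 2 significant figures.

40 m s⁻¹

Around a high, pressure-gradient force acts outward with centrifugal, so Coriolis balances both:
fV = (1/ρ)|∂P/∂n| + V²/R  →  V² − fR·V + fR·V_g = 0
With fR = 1.24×10⁻⁴ × 1312×10³ m = 163 m/s:
V = [fR − √((fR)² − 4 fR V_g)]/2 = [163 − √(163² − 4×163×30)]/2 = 39.7 m/s
Supergeostrophic (V > V_g = 30 m/s), as expected around a high.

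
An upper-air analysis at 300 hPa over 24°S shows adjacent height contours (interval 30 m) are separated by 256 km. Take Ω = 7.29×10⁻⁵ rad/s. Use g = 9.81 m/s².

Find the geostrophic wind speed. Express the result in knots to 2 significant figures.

Coriolis parameter at 24°S:
f = 2Ω sin φ = 2 × 7.29×10⁻⁵ × sin 24° = 5.93×10⁻⁵ s⁻¹
Height gradient: |∂Z/∂n| = 30 m / 256000 m = 1.17×10⁻⁴
On a pressure surface, geostrophic balance gives V_g = (g/f)|∂Z/∂n|:
V_g = 9.81 × 1.17×10⁻⁴ / 5.93×10⁻⁵ = 19.4 m/s
Converting: 19.4 m/s × 1.944 = 38 knots

38 knots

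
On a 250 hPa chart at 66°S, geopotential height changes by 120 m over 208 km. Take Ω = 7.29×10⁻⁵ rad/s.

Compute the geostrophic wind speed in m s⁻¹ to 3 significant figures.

Coriolis parameter at 66°S:
f = 2Ω sin φ = 2 × 7.29×10⁻⁵ × sin 66° = 1.33×10⁻⁴ s⁻¹
Height gradient: |∂Z/∂n| = 120 m / 208000 m = 5.77×10⁻⁴
On a pressure surface, geostrophic balance gives V_g = (g/f)|∂Z/∂n|:
V_g = 9.81 × 5.77×10⁻⁴ / 1.33×10⁻⁴ = 42.5 m/s

42.5 m s⁻¹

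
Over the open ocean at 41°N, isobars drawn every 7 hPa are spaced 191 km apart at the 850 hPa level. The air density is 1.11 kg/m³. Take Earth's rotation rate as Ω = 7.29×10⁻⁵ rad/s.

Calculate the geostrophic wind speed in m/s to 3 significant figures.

34.5 m/s

Coriolis parameter at 41°N:
f = 2Ω sin φ = 2 × 7.29×10⁻⁵ × sin 41° = 9.57×10⁻⁵ s⁻¹
Pressure gradient: |∂P/∂n| = 700 Pa / 191000 m = 3.66×10⁻³ Pa/m
Geostrophic balance (pressure-gradient force = Coriolis force):
V_g = (1/(fρ)) |∂P/∂n| = 3.66×10⁻³ / (9.57×10⁻⁵ × 1.11) = 34.5 m/s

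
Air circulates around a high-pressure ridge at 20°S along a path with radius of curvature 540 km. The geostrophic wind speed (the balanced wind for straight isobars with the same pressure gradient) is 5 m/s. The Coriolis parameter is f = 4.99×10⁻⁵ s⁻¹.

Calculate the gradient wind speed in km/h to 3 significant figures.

Around a high, pressure-gradient force acts outward with centrifugal, so Coriolis balances both:
fV = (1/ρ)|∂P/∂n| + V²/R  →  V² − fR·V + fR·V_g = 0
With fR = 4.99×10⁻⁵ × 540×10³ m = 26.9 m/s:
V = [fR − √((fR)² − 4 fR V_g)]/2 = [26.9 − √(26.9² − 4×26.9×5)]/2 = 6.63 m/s
Supergeostrophic (V > V_g = 5 m/s), as expected around a high.
Converting: 6.63 m/s × 3.6 = 23.9 km/h

23.9 km/h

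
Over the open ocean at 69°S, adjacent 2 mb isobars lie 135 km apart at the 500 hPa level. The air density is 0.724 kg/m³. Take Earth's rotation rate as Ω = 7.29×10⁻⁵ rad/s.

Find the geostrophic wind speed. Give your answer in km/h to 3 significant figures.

Coriolis parameter at 69°S:
f = 2Ω sin φ = 2 × 7.29×10⁻⁵ × sin 69° = 1.36×10⁻⁴ s⁻¹
Pressure gradient: |∂P/∂n| = 200 Pa / 135000 m = 1.48×10⁻³ Pa/m
Geostrophic balance (pressure-gradient force = Coriolis force):
V_g = (1/(fρ)) |∂P/∂n| = 1.48×10⁻³ / (1.36×10⁻⁴ × 0.724) = 15.0 m/s
Converting: 15.0 m/s × 3.6 = 54.1 km/h

54.1 km/h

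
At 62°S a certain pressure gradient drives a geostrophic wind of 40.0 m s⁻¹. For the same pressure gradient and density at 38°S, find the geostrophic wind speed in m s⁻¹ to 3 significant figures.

With the same pressure gradient and density, V_g ∝ 1/f ∝ 1/sin φ.
V₂ = V₁ · sin φ₁ / sin φ₂ = 40.0 × sin 62° / sin 38°
V₂ = 40.0 × 0.8829/0.6157 = 57.4 m s⁻¹

57.4 m s⁻¹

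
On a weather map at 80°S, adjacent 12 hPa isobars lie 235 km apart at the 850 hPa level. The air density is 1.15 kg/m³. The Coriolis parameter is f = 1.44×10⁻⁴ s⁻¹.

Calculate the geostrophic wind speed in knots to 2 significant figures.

60 knots

Pressure gradient: |∂P/∂n| = 1200 Pa / 235000 m = 5.11×10⁻³ Pa/m
Geostrophic balance (pressure-gradient force = Coriolis force):
V_g = (1/(fρ)) |∂P/∂n| = 5.11×10⁻³ / (1.44×10⁻⁴ × 1.15) = 30.8 m/s
Converting: 30.8 m/s × 1.944 = 60 knots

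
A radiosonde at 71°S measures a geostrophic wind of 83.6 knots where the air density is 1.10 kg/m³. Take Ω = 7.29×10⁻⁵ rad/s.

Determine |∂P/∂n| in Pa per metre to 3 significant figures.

Coriolis parameter at 71°S:
f = 2Ω sin φ = 2 × 7.29×10⁻⁵ × sin 71° = 1.38×10⁻⁴ s⁻¹
Wind speed in SI: 83.6 knots = 43.0 m/s
Geostrophic balance rearranged: |∂P/∂n| = f ρ V_g
|∂P/∂n| = 1.38×10⁻⁴ × 1.10 × 43.0 = 6.52×10⁻³ Pa/m

6.52×10⁻³ Pa/m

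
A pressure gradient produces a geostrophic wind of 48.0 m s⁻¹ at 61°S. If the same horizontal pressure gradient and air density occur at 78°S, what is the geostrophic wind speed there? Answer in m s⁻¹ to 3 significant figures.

42.9 m s⁻¹

With the same pressure gradient and density, V_g ∝ 1/f ∝ 1/sin φ.
V₂ = V₁ · sin φ₁ / sin φ₂ = 48.0 × sin 61° / sin 78°
V₂ = 48.0 × 0.8746/0.9781 = 42.9 m s⁻¹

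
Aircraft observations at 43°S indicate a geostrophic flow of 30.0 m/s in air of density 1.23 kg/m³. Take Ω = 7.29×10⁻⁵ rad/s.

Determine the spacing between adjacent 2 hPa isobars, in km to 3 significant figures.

54.5 km

Coriolis parameter at 43°S:
f = 2Ω sin φ = 2 × 7.29×10⁻⁵ × sin 43° = 9.94×10⁻⁵ s⁻¹
Geostrophic balance rearranged: |∂P/∂n| = f ρ V_g
|∂P/∂n| = 9.94×10⁻⁵ × 1.23 × 30.0 = 3.67×10⁻³ Pa/m
Isobar spacing: Δn = ΔP/|∂P/∂n| = 200 Pa / 3.67×10⁻³ Pa/m = 54508 m ≈ 54.5 km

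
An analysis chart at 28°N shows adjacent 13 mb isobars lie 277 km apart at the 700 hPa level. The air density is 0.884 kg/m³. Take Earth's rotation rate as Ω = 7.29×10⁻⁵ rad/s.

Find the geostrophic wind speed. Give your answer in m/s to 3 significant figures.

77.6 m/s

Coriolis parameter at 28°N:
f = 2Ω sin φ = 2 × 7.29×10⁻⁵ × sin 28° = 6.84×10⁻⁵ s⁻¹
Pressure gradient: |∂P/∂n| = 1300 Pa / 277000 m = 4.69×10⁻³ Pa/m
Geostrophic balance (pressure-gradient force = Coriolis force):
V_g = (1/(fρ)) |∂P/∂n| = 4.69×10⁻³ / (6.84×10⁻⁵ × 0.884) = 77.6 m/s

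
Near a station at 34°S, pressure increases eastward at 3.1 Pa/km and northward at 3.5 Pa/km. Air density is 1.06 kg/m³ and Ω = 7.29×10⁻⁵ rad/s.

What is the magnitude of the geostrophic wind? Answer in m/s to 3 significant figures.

54.1 m/s

Coriolis parameter at 34°S:
f = 2Ω sin φ = 2 × 7.29×10⁻⁵ × sin 34° = 8.15×10⁻⁵ s⁻¹
In the Southern Hemisphere f is negative: f = −8.15×10⁻⁵ s⁻¹.
Component geostrophic relations (x east, y north):
u_g = −(1/(fρ)) ∂P/∂y,  v_g = (1/(fρ)) ∂P/∂x
u_g = −(3.5×10⁻³)/(−8.15×10⁻⁵ × 1.06) = 40.5 m/s;  v_g = (3.1×10⁻³)/(−8.15×10⁻⁵ × 1.06) = −35.9 m/s
|V_g| = √(u_g² + v_g²) = 54.1 m/s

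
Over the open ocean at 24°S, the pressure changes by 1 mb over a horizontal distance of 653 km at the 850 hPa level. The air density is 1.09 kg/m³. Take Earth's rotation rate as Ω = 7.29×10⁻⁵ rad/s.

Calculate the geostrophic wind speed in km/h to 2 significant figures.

Coriolis parameter at 24°S:
f = 2Ω sin φ = 2 × 7.29×10⁻⁵ × sin 24° = 5.93×10⁻⁵ s⁻¹
Pressure gradient: |∂P/∂n| = 100 Pa / 653000 m = 1.53×10⁻⁴ Pa/m
Geostrophic balance (pressure-gradient force = Coriolis force):
V_g = (1/(fρ)) |∂P/∂n| = 1.53×10⁻⁴ / (5.93×10⁻⁵ × 1.09) = 2.37 m/s
Converting: 2.37 m/s × 3.6 = 8.5 km/h

8.5 km/h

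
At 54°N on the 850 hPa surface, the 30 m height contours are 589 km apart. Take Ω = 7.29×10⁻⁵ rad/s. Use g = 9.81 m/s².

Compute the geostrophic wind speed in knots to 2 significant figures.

8.2 knots

Coriolis parameter at 54°N:
f = 2Ω sin φ = 2 × 7.29×10⁻⁵ × sin 54° = 1.18×10⁻⁴ s⁻¹
Height gradient: |∂Z/∂n| = 30 m / 589000 m = 5.09×10⁻⁵
On a pressure surface, geostrophic balance gives V_g = (g/f)|∂Z/∂n|:
V_g = 9.81 × 5.09×10⁻⁵ / 1.18×10⁻⁴ = 4.24 m/s
Converting: 4.24 m/s × 1.944 = 8.2 knots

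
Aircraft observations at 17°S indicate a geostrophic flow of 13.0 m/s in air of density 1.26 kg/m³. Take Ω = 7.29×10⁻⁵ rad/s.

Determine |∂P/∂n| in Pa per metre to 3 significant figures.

Coriolis parameter at 17°S:
f = 2Ω sin φ = 2 × 7.29×10⁻⁵ × sin 17° = 4.26×10⁻⁵ s⁻¹
Geostrophic balance rearranged: |∂P/∂n| = f ρ V_g
|∂P/∂n| = 4.26×10⁻⁵ × 1.26 × 13.0 = 6.98×10⁻⁴ Pa/m

6.98×10⁻⁴ Pa/m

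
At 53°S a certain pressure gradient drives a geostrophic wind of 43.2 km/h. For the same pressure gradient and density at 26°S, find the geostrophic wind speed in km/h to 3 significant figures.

78.7 km/h

With the same pressure gradient and density, V_g ∝ 1/f ∝ 1/sin φ.
V₂ = V₁ · sin φ₁ / sin φ₂ = 43.2 × sin 53° / sin 26°
V₂ = 43.2 × 0.7986/0.4384 = 78.7 km/h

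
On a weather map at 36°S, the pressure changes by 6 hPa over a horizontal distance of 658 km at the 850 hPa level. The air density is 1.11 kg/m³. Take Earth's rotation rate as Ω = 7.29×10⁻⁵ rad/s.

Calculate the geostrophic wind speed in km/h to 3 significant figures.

34.5 km/h

Coriolis parameter at 36°S:
f = 2Ω sin φ = 2 × 7.29×10⁻⁵ × sin 36° = 8.57×10⁻⁵ s⁻¹
Pressure gradient: |∂P/∂n| = 600 Pa / 658000 m = 9.12×10⁻⁴ Pa/m
Geostrophic balance (pressure-gradient force = Coriolis force):
V_g = (1/(fρ)) |∂P/∂n| = 9.12×10⁻⁴ / (8.57×10⁻⁵ × 1.11) = 9.59 m/s
Converting: 9.59 m/s × 3.6 = 34.5 km/h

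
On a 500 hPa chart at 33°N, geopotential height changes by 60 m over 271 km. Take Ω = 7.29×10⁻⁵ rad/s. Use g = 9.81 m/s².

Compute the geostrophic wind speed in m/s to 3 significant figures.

27.4 m/s

Coriolis parameter at 33°N:
f = 2Ω sin φ = 2 × 7.29×10⁻⁵ × sin 33° = 7.94×10⁻⁵ s⁻¹
Height gradient: |∂Z/∂n| = 60 m / 271000 m = 2.21×10⁻⁴
On a pressure surface, geostrophic balance gives V_g = (g/f)|∂Z/∂n|:
V_g = 9.81 × 2.21×10⁻⁴ / 7.94×10⁻⁵ = 27.4 m/s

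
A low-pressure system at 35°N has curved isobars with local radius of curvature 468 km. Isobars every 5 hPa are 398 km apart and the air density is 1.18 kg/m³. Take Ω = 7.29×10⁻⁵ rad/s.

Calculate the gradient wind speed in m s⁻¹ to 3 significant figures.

10.1 m s⁻¹

Coriolis parameter at 35°N:
f = 2Ω sin φ = 2 × 7.29×10⁻⁵ × sin 35° = 8.36×10⁻⁵ s⁻¹
Pressure gradient: |∂P/∂n| = 500 Pa / 398000 m = 1.26×10⁻³ Pa/m
Geostrophic speed: V_g = |∂P/∂n|/(fρ) = 1.26×10⁻³/(8.36×10⁻⁵ × 1.18) = 12.7 m/s
Around a low, centrifugal force acts outward with Coriolis, so pressure-gradient force balances both:
(1/ρ)|∂P/∂n| = fV + V²/R  →  V² + fR·V − fR·V_g = 0
With fR = 8.36×10⁻⁵ × 468×10³ m = 39.1 m/s:
V = [−fR + √((fR)² + 4 fR V_g)]/2 = [−39.1 + √(39.1² + 4×39.1×12.7)]/2 = 10.1 m/s
Subgeostrophic (V < V_g = 12.7 m/s), as expected around a low.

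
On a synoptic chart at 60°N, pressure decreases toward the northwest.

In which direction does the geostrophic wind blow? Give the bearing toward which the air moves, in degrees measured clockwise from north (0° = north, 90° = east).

045°

The pressure-gradient force points toward the northwest (bearing 315°).
Geostrophic balance: in the Northern Hemisphere the Coriolis force deflects motion to the right, so the geostrophic wind blows 90° to the right of the pressure-gradient force (low pressure on the left).
Rotating 315° by 90° clockwise gives 045° — the wind blows toward the northeast.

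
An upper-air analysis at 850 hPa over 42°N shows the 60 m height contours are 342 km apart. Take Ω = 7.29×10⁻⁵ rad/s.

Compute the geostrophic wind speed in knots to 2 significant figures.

Coriolis parameter at 42°N:
f = 2Ω sin φ = 2 × 7.29×10⁻⁵ × sin 42° = 9.76×10⁻⁵ s⁻¹
Height gradient: |∂Z/∂n| = 60 m / 342000 m = 1.75×10⁻⁴
On a pressure surface, geostrophic balance gives V_g = (g/f)|∂Z/∂n|:
V_g = 9.81 × 1.75×10⁻⁴ / 9.76×10⁻⁵ = 17.6 m/s
Converting: 17.6 m/s × 1.944 = 34 knots

34 knots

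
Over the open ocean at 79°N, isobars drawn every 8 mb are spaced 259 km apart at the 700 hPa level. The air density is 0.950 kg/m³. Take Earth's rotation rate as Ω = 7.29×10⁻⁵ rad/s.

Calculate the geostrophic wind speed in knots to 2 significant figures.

44 knots

Coriolis parameter at 79°N:
f = 2Ω sin φ = 2 × 7.29×10⁻⁵ × sin 79° = 1.43×10⁻⁴ s⁻¹
Pressure gradient: |∂P/∂n| = 800 Pa / 259000 m = 3.09×10⁻³ Pa/m
Geostrophic balance (pressure-gradient force = Coriolis force):
V_g = (1/(fρ)) |∂P/∂n| = 3.09×10⁻³ / (1.43×10⁻⁴ × 0.950) = 22.7 m/s
Converting: 22.7 m/s × 1.944 = 44 knots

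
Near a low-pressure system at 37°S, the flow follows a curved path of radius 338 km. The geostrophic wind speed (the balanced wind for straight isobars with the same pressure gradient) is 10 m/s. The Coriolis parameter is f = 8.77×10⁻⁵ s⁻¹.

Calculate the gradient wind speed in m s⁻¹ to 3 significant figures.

7.90 m s⁻¹

Around a low, centrifugal force acts outward with Coriolis, so pressure-gradient force balances both:
(1/ρ)|∂P/∂n| = fV + V²/R  →  V² + fR·V − fR·V_g = 0
With fR = 8.77×10⁻⁵ × 338×10³ m = 29.6 m/s:
V = [−fR + √((fR)² + 4 fR V_g)]/2 = [−29.6 + √(29.6² + 4×29.6×10)]/2 = 7.9 m/s
Subgeostrophic (V < V_g = 10 m/s), as expected around a low.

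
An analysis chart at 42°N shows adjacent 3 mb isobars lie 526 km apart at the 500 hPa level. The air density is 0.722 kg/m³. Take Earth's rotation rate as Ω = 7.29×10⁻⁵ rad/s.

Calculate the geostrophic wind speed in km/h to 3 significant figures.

29.1 km/h

Coriolis parameter at 42°N:
f = 2Ω sin φ = 2 × 7.29×10⁻⁵ × sin 42° = 9.76×10⁻⁵ s⁻¹
Pressure gradient: |∂P/∂n| = 300 Pa / 526000 m = 5.70×10⁻⁴ Pa/m
Geostrophic balance (pressure-gradient force = Coriolis force):
V_g = (1/(fρ)) |∂P/∂n| = 5.70×10⁻⁴ / (9.76×10⁻⁵ × 0.722) = 8.10 m/s
Converting: 8.10 m/s × 3.6 = 29.1 km/h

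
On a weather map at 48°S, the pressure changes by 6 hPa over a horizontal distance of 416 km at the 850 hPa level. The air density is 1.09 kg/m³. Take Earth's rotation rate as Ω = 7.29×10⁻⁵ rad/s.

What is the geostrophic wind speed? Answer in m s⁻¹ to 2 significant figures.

Coriolis parameter at 48°S:
f = 2Ω sin φ = 2 × 7.29×10⁻⁵ × sin 48° = 1.08×10⁻⁴ s⁻¹
Pressure gradient: |∂P/∂n| = 600 Pa / 416000 m = 1.44×10⁻³ Pa/m
Geostrophic balance (pressure-gradient force = Coriolis force):
V_g = (1/(fρ)) |∂P/∂n| = 1.44×10⁻³ / (1.08×10⁻⁴ × 1.09) = 12.2 m/s

12 m s⁻¹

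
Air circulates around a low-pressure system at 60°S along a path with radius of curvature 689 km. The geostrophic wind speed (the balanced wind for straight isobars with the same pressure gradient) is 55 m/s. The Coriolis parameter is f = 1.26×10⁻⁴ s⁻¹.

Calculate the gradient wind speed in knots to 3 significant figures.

Around a low, centrifugal force acts outward with Coriolis, so pressure-gradient force balances both:
(1/ρ)|∂P/∂n| = fV + V²/R  →  V² + fR·V − fR·V_g = 0
With fR = 1.26×10⁻⁴ × 689×10³ m = 86.8 m/s:
V = [−fR + √((fR)² + 4 fR V_g)]/2 = [−86.8 + √(86.8² + 4×86.8×55)]/2 = 38.2 m/s
Subgeostrophic (V < V_g = 55 m/s), as expected around a low.
Converting: 38.2 m/s × 1.944 = 74.2 knots

74.2 knots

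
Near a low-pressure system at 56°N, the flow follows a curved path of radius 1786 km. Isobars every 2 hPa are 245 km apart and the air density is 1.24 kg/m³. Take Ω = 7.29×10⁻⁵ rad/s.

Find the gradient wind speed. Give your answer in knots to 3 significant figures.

Coriolis parameter at 56°N:
f = 2Ω sin φ = 2 × 7.29×10⁻⁵ × sin 56° = 1.21×10⁻⁴ s⁻¹
Pressure gradient: |∂P/∂n| = 200 Pa / 245000 m = 8.16×10⁻⁴ Pa/m
Geostrophic speed: V_g = |∂P/∂n|/(fρ) = 8.16×10⁻⁴/(1.21×10⁻⁴ × 1.24) = 5.45 m/s
Around a low, centrifugal force acts outward with Coriolis, so pressure-gradient force balances both:
(1/ρ)|∂P/∂n| = fV + V²/R  →  V² + fR·V − fR·V_g = 0
With fR = 1.21×10⁻⁴ × 1786×10³ m = 216 m/s:
V = [−fR + √((fR)² + 4 fR V_g)]/2 = [−216 + √(216² + 4×216×5.45)]/2 = 5.32 m/s
Subgeostrophic (V < V_g = 5.45 m/s), as expected around a low.
Converting: 5.32 m/s × 1.944 = 10.3 knots

10.3 knots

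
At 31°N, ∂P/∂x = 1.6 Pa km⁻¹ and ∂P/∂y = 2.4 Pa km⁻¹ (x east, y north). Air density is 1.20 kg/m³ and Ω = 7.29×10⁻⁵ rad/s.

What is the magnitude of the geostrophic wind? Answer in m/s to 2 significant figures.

32 m/s

Coriolis parameter at 31°N:
f = 2Ω sin φ = 2 × 7.29×10⁻⁵ × sin 31° = 7.51×10⁻⁵ s⁻¹
Component geostrophic relations (x east, y north):
u_g = −(1/(fρ)) ∂P/∂y,  v_g = (1/(fρ)) ∂P/∂x
u_g = −(2.4×10⁻³)/(7.51×10⁻⁵ × 1.20) = −26.6 m/s;  v_g = (1.6×10⁻³)/(7.51×10⁻⁵ × 1.20) = 17.8 m/s
|V_g| = √(u_g² + v_g²) = 32.0 m/s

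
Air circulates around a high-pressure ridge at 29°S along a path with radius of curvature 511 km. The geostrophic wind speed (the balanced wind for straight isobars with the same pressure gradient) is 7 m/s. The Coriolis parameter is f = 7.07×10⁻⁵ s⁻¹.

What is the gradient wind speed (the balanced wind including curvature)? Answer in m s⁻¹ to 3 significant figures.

Around a high, pressure-gradient force acts outward with centrifugal, so Coriolis balances both:
fV = (1/ρ)|∂P/∂n| + V²/R  →  V² − fR·V + fR·V_g = 0
With fR = 7.07×10⁻⁵ × 511×10³ m = 36.1 m/s:
V = [fR − √((fR)² − 4 fR V_g)]/2 = [36.1 − √(36.1² − 4×36.1×7)]/2 = 9.5 m/s
Supergeostrophic (V > V_g = 7 m/s), as expected around a high.

9.50 m s⁻¹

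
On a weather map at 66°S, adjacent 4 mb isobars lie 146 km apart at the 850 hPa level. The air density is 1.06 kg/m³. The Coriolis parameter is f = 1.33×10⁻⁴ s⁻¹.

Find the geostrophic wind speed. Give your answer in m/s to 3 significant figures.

Pressure gradient: |∂P/∂n| = 400 Pa / 146000 m = 2.74×10⁻³ Pa/m
Geostrophic balance (pressure-gradient force = Coriolis force):
V_g = (1/(fρ)) |∂P/∂n| = 2.74×10⁻³ / (1.33×10⁻⁴ × 1.06) = 19.4 m/s

19.4 m/s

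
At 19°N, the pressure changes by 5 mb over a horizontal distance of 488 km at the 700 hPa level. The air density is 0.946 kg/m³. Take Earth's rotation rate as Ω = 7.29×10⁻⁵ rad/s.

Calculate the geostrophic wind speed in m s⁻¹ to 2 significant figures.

23 m s⁻¹

Coriolis parameter at 19°N:
f = 2Ω sin φ = 2 × 7.29×10⁻⁵ × sin 19° = 4.75×10⁻⁵ s⁻¹
Pressure gradient: |∂P/∂n| = 500 Pa / 488000 m = 1.02×10⁻³ Pa/m
Geostrophic balance (pressure-gradient force = Coriolis force):
V_g = (1/(fρ)) |∂P/∂n| = 1.02×10⁻³ / (4.75×10⁻⁵ × 0.946) = 22.8 m/s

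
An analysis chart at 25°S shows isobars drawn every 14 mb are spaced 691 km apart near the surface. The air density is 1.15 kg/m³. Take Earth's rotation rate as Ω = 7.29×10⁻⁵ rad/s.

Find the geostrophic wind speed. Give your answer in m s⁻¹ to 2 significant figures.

29 m s⁻¹

Coriolis parameter at 25°S:
f = 2Ω sin φ = 2 × 7.29×10⁻⁵ × sin 25° = 6.16×10⁻⁵ s⁻¹
Pressure gradient: |∂P/∂n| = 1400 Pa / 691000 m = 2.03×10⁻³ Pa/m
Geostrophic balance (pressure-gradient force = Coriolis force):
V_g = (1/(fρ)) |∂P/∂n| = 2.03×10⁻³ / (6.16×10⁻⁵ × 1.15) = 28.6 m/s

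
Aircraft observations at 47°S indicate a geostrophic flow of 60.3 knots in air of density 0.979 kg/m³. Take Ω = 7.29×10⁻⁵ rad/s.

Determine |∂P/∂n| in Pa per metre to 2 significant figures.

Coriolis parameter at 47°S:
f = 2Ω sin φ = 2 × 7.29×10⁻⁵ × sin 47° = 1.07×10⁻⁴ s⁻¹
Wind speed in SI: 60.3 knots = 31.0 m/s
Geostrophic balance rearranged: |∂P/∂n| = f ρ V_g
|∂P/∂n| = 1.07×10⁻⁴ × 0.979 × 31.0 = 3.24×10⁻³ Pa/m

3.2×10⁻³ Pa/m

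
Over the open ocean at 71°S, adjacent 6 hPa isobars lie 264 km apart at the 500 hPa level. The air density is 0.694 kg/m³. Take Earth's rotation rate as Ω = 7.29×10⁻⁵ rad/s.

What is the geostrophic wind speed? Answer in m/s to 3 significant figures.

Coriolis parameter at 71°S:
f = 2Ω sin φ = 2 × 7.29×10⁻⁵ × sin 71° = 1.38×10⁻⁴ s⁻¹
Pressure gradient: |∂P/∂n| = 600 Pa / 264000 m = 2.27×10⁻³ Pa/m
Geostrophic balance (pressure-gradient force = Coriolis force):
V_g = (1/(fρ)) |∂P/∂n| = 2.27×10⁻³ / (1.38×10⁻⁴ × 0.694) = 23.8 m/s

23.8 m/s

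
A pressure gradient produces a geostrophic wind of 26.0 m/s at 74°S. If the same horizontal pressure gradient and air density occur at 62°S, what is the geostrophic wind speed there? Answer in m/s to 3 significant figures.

With the same pressure gradient and density, V_g ∝ 1/f ∝ 1/sin φ.
V₂ = V₁ · sin φ₁ / sin φ₂ = 26.0 × sin 74° / sin 62°
V₂ = 26.0 × 0.9613/0.8829 = 28.3 m/s

28.3 m/s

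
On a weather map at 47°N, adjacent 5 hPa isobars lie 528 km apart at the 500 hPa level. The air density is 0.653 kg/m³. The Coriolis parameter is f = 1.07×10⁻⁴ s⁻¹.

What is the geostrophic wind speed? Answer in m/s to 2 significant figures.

Pressure gradient: |∂P/∂n| = 500 Pa / 528000 m = 9.47×10⁻⁴ Pa/m
Geostrophic balance (pressure-gradient force = Coriolis force):
V_g = (1/(fρ)) |∂P/∂n| = 9.47×10⁻⁴ / (1.07×10⁻⁴ × 0.653) = 13.6 m/s

14 m/s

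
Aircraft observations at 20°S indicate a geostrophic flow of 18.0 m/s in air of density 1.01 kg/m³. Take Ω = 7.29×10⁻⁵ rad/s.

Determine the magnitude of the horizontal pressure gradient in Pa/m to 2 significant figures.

Coriolis parameter at 20°S:
f = 2Ω sin φ = 2 × 7.29×10⁻⁵ × sin 20° = 4.99×10⁻⁵ s⁻¹
Geostrophic balance rearranged: |∂P/∂n| = f ρ V_g
|∂P/∂n| = 4.99×10⁻⁵ × 1.01 × 18.0 = 9.07×10⁻⁴ Pa/m

9.1×10⁻⁴ Pa/m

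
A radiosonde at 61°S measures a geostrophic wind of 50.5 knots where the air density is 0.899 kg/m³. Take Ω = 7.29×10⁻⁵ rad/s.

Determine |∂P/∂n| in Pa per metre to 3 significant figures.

Coriolis parameter at 61°S:
f = 2Ω sin φ = 2 × 7.29×10⁻⁵ × sin 61° = 1.28×10⁻⁴ s⁻¹
Wind speed in SI: 50.5 knots = 26.0 m/s
Geostrophic balance rearranged: |∂P/∂n| = f ρ V_g
|∂P/∂n| = 1.28×10⁻⁴ × 0.899 × 26.0 = 2.98×10⁻³ Pa/m

2.98×10⁻³ Pa/m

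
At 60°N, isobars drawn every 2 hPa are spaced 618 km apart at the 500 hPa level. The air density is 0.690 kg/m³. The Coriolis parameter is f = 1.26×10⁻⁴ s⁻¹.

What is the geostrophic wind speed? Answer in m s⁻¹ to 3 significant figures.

3.72 m s⁻¹

Pressure gradient: |∂P/∂n| = 200 Pa / 618000 m = 3.24×10⁻⁴ Pa/m
Geostrophic balance (pressure-gradient force = Coriolis force):
V_g = (1/(fρ)) |∂P/∂n| = 3.24×10⁻⁴ / (1.26×10⁻⁴ × 0.690) = 3.72 m/s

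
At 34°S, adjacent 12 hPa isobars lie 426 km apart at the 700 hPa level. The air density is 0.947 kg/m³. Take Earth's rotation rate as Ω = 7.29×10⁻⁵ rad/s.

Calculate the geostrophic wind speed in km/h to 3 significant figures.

131 km/h

Coriolis parameter at 34°S:
f = 2Ω sin φ = 2 × 7.29×10⁻⁵ × sin 34° = 8.15×10⁻⁵ s⁻¹
Pressure gradient: |∂P/∂n| = 1200 Pa / 426000 m = 2.82×10⁻³ Pa/m
Geostrophic balance (pressure-gradient force = Coriolis force):
V_g = (1/(fρ)) |∂P/∂n| = 2.82×10⁻³ / (8.15×10⁻⁵ × 0.947) = 36.5 m/s
Converting: 36.5 m/s × 3.6 = 131 km/h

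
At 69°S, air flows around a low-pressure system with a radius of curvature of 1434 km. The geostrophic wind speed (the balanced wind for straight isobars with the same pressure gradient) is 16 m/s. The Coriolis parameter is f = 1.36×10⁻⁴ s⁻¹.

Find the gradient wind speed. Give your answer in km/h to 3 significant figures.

53.5 km/h

Around a low, centrifugal force acts outward with Coriolis, so pressure-gradient force balances both:
(1/ρ)|∂P/∂n| = fV + V²/R  →  V² + fR·V − fR·V_g = 0
With fR = 1.36×10⁻⁴ × 1434×10³ m = 195 m/s:
V = [−fR + √((fR)² + 4 fR V_g)]/2 = [−195 + √(195² + 4×195×16)]/2 = 14.9 m/s
Subgeostrophic (V < V_g = 16 m/s), as expected around a low.
Converting: 14.9 m/s × 3.6 = 53.5 km/h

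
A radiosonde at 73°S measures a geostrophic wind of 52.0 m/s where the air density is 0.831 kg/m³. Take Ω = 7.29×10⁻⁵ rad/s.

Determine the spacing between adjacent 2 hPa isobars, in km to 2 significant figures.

Coriolis parameter at 73°S:
f = 2Ω sin φ = 2 × 7.29×10⁻⁵ × sin 73° = 1.39×10⁻⁴ s⁻¹
Geostrophic balance rearranged: |∂P/∂n| = f ρ V_g
|∂P/∂n| = 1.39×10⁻⁴ × 0.831 × 52.0 = 6.03×10⁻³ Pa/m
Isobar spacing: Δn = ΔP/|∂P/∂n| = 200 Pa / 6.03×10⁻³ Pa/m = 33195 m ≈ 33 km

33 km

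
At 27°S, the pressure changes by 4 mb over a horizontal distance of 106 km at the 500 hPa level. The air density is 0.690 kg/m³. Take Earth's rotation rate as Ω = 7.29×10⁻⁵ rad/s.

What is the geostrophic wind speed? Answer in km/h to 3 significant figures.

Coriolis parameter at 27°S:
f = 2Ω sin φ = 2 × 7.29×10⁻⁵ × sin 27° = 6.62×10⁻⁵ s⁻¹
Pressure gradient: |∂P/∂n| = 400 Pa / 106000 m = 3.77×10⁻³ Pa/m
Geostrophic balance (pressure-gradient force = Coriolis force):
V_g = (1/(fρ)) |∂P/∂n| = 3.77×10⁻³ / (6.62×10⁻⁵ × 0.690) = 82.6 m/s
Converting: 82.6 m/s × 3.6 = 297 km/h

297 km/h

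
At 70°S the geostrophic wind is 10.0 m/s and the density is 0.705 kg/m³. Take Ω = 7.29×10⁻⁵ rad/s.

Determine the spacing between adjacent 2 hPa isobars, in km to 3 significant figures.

207 km

Coriolis parameter at 70°S:
f = 2Ω sin φ = 2 × 7.29×10⁻⁵ × sin 70° = 1.37×10⁻⁴ s⁻¹
Geostrophic balance rearranged: |∂P/∂n| = f ρ V_g
|∂P/∂n| = 1.37×10⁻⁴ × 0.705 × 10.0 = 9.66×10⁻⁴ Pa/m
Isobar spacing: Δn = ΔP/|∂P/∂n| = 200 Pa / 9.66×10⁻⁴ Pa/m = 207061 m ≈ 207 km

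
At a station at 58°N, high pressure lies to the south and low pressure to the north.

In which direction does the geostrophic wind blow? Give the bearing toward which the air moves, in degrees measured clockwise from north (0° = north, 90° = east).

090°

The pressure-gradient force points toward the north (bearing 000°).
Geostrophic balance: in the Northern Hemisphere the Coriolis force deflects motion to the right, so the geostrophic wind blows 90° to the right of the pressure-gradient force (low pressure on the left).
Rotating 000° by 90° clockwise gives 090° — the wind blows toward the east.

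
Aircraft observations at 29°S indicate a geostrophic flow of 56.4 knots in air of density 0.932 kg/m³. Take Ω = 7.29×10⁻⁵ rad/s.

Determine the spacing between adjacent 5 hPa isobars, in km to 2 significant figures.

Coriolis parameter at 29°S:
f = 2Ω sin φ = 2 × 7.29×10⁻⁵ × sin 29° = 7.07×10⁻⁵ s⁻¹
Wind speed in SI: 56.4 knots = 29.0 m/s
Geostrophic balance rearranged: |∂P/∂n| = f ρ V_g
|∂P/∂n| = 7.07×10⁻⁵ × 0.932 × 29.0 = 1.91×10⁻³ Pa/m
Isobar spacing: Δn = ΔP/|∂P/∂n| = 500 Pa / 1.91×10⁻³ Pa/m = 261582 m ≈ 260 km

260 km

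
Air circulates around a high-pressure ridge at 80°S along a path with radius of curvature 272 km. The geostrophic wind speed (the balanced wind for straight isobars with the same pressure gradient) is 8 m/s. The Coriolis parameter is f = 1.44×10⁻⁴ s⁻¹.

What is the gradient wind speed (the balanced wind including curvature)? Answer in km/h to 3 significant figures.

40.3 km/h

Around a high, pressure-gradient force acts outward with centrifugal, so Coriolis balances both:
fV = (1/ρ)|∂P/∂n| + V²/R  →  V² − fR·V + fR·V_g = 0
With fR = 1.44×10⁻⁴ × 272×10³ m = 39.2 m/s:
V = [fR − √((fR)² − 4 fR V_g)]/2 = [39.2 − √(39.2² − 4×39.2×8)]/2 = 11.2 m/s
Supergeostrophic (V > V_g = 8 m/s), as expected around a high.
Converting: 11.2 m/s × 3.6 = 40.3 km/h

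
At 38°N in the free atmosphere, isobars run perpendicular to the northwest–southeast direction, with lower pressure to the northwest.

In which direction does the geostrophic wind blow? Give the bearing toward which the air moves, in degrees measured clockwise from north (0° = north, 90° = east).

045°

The pressure-gradient force points toward the northwest (bearing 315°).
Geostrophic balance: in the Northern Hemisphere the Coriolis force deflects motion to the right, so the geostrophic wind blows 90° to the right of the pressure-gradient force (low pressure on the left).
Rotating 315° by 90° clockwise gives 045° — the wind blows toward the northeast.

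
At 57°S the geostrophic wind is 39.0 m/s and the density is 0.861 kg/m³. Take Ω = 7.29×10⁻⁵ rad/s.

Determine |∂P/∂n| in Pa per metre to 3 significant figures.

Coriolis parameter at 57°S:
f = 2Ω sin φ = 2 × 7.29×10⁻⁵ × sin 57° = 1.22×10⁻⁴ s⁻¹
Geostrophic balance rearranged: |∂P/∂n| = f ρ V_g
|∂P/∂n| = 1.22×10⁻⁴ × 0.861 × 39.0 = 4.11×10⁻³ Pa/m

4.11×10⁻³ Pa/m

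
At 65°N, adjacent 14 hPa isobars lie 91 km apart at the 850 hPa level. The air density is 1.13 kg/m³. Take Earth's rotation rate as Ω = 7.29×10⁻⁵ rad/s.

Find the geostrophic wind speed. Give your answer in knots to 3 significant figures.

200 knots

Coriolis parameter at 65°N:
f = 2Ω sin φ = 2 × 7.29×10⁻⁵ × sin 65° = 1.32×10⁻⁴ s⁻¹
Pressure gradient: |∂P/∂n| = 1400 Pa / 91000 m = 1.54×10⁻² Pa/m
Geostrophic balance (pressure-gradient force = Coriolis force):
V_g = (1/(fρ)) |∂P/∂n| = 1.54×10⁻² / (1.32×10⁻⁴ × 1.13) = 103 m/s
Converting: 103 m/s × 1.944 = 200 knots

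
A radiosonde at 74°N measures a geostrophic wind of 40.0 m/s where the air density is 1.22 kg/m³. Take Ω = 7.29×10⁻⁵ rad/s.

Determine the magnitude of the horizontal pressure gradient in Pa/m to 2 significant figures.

6.8×10⁻³ Pa/m

Coriolis parameter at 74°N:
f = 2Ω sin φ = 2 × 7.29×10⁻⁵ × sin 74° = 1.40×10⁻⁴ s⁻¹
Geostrophic balance rearranged: |∂P/∂n| = f ρ V_g
|∂P/∂n| = 1.40×10⁻⁴ × 1.22 × 40.0 = 6.84×10⁻³ Pa/m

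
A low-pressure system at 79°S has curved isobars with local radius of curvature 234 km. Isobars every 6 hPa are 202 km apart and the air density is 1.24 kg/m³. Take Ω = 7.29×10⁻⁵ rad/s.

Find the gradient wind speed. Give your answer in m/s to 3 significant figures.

12.3 m/s

Coriolis parameter at 79°S:
f = 2Ω sin φ = 2 × 7.29×10⁻⁵ × sin 79° = 1.43×10⁻⁴ s⁻¹
Pressure gradient: |∂P/∂n| = 600 Pa / 202000 m = 2.97×10⁻³ Pa/m
Geostrophic speed: V_g = |∂P/∂n|/(fρ) = 2.97×10⁻³/(1.43×10⁻⁴ × 1.24) = 16.7 m/s
Around a low, centrifugal force acts outward with Coriolis, so pressure-gradient force balances both:
(1/ρ)|∂P/∂n| = fV + V²/R  →  V² + fR·V − fR·V_g = 0
With fR = 1.43×10⁻⁴ × 234×10³ m = 33.5 m/s:
V = [−fR + √((fR)² + 4 fR V_g)]/2 = [−33.5 + √(33.5² + 4×33.5×16.7)]/2 = 12.3 m/s
Subgeostrophic (V < V_g = 16.7 m/s), as expected around a low.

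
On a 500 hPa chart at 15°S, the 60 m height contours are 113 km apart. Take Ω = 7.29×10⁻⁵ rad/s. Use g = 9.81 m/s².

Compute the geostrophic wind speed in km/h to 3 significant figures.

Coriolis parameter at 15°S:
f = 2Ω sin φ = 2 × 7.29×10⁻⁵ × sin 15° = 3.77×10⁻⁵ s⁻¹
Height gradient: |∂Z/∂n| = 60 m / 113000 m = 5.31×10⁻⁴
On a pressure surface, geostrophic balance gives V_g = (g/f)|∂Z/∂n|:
V_g = 9.81 × 5.31×10⁻⁴ / 3.77×10⁻⁵ = 138 m/s
Converting: 138 m/s × 3.6 = 497 km/h

497 km/h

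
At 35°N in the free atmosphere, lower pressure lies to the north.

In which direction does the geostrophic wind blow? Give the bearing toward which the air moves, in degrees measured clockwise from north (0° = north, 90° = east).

090°

The pressure-gradient force points toward the north (bearing 000°).
Geostrophic balance: in the Northern Hemisphere the Coriolis force deflects motion to the right, so the geostrophic wind blows 90° to the right of the pressure-gradient force (low pressure on the left).
Rotating 000° by 90° clockwise gives 090° — the wind blows toward the east.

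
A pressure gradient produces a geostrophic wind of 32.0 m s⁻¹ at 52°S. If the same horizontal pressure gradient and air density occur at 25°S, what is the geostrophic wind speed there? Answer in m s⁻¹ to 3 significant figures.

59.7 m s⁻¹

With the same pressure gradient and density, V_g ∝ 1/f ∝ 1/sin φ.
V₂ = V₁ · sin φ₁ / sin φ₂ = 32.0 × sin 52° / sin 25°
V₂ = 32.0 × 0.7880/0.4226 = 59.7 m s⁻¹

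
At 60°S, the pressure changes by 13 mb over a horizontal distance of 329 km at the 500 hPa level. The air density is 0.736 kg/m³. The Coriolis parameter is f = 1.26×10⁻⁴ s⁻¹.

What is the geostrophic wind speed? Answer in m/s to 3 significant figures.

Pressure gradient: |∂P/∂n| = 1300 Pa / 329000 m = 3.95×10⁻³ Pa/m
Geostrophic balance (pressure-gradient force = Coriolis force):
V_g = (1/(fρ)) |∂P/∂n| = 3.95×10⁻³ / (1.26×10⁻⁴ × 0.736) = 42.6 m/s

42.6 m/s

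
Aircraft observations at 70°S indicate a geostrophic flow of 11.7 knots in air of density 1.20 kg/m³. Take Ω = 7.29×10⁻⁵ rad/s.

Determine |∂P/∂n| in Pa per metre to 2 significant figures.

Coriolis parameter at 70°S:
f = 2Ω sin φ = 2 × 7.29×10⁻⁵ × sin 70° = 1.37×10⁻⁴ s⁻¹
Wind speed in SI: 11.7 knots = 6.02 m/s
Geostrophic balance rearranged: |∂P/∂n| = f ρ V_g
|∂P/∂n| = 1.37×10⁻⁴ × 1.20 × 6.02 = 9.90×10⁻⁴ Pa/m

9.9×10⁻⁴ Pa/m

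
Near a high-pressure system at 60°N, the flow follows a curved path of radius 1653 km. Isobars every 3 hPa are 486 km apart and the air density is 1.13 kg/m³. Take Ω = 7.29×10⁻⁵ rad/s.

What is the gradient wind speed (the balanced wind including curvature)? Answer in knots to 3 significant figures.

8.59 knots

Coriolis parameter at 60°N:
f = 2Ω sin φ = 2 × 7.29×10⁻⁵ × sin 60° = 1.26×10⁻⁴ s⁻¹
Pressure gradient: |∂P/∂n| = 300 Pa / 486000 m = 6.17×10⁻⁴ Pa/m
Geostrophic speed: V_g = |∂P/∂n|/(fρ) = 6.17×10⁻⁴/(1.26×10⁻⁴ × 1.13) = 4.33 m/s
Around a high, pressure-gradient force acts outward with centrifugal, so Coriolis balances both:
fV = (1/ρ)|∂P/∂n| + V²/R  →  V² − fR·V + fR·V_g = 0
With fR = 1.26×10⁻⁴ × 1653×10³ m = 209 m/s:
V = [fR − √((fR)² − 4 fR V_g)]/2 = [209 − √(209² − 4×209×4.33)]/2 = 4.42 m/s
Supergeostrophic (V > V_g = 4.33 m/s), as expected around a high.
Converting: 4.42 m/s × 1.944 = 8.59 knots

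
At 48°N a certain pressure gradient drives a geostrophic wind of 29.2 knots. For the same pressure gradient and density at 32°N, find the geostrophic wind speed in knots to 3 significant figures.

With the same pressure gradient and density, V_g ∝ 1/f ∝ 1/sin φ.
V₂ = V₁ · sin φ₁ / sin φ₂ = 29.2 × sin 48° / sin 32°
V₂ = 29.2 × 0.7431/0.5299 = 40.9 knots

40.9 knots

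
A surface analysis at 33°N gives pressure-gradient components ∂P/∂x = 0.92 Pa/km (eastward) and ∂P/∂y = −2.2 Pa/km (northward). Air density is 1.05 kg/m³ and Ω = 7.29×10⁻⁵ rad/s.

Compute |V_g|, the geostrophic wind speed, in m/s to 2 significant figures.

29 m/s

Coriolis parameter at 33°N:
f = 2Ω sin φ = 2 × 7.29×10⁻⁵ × sin 33° = 7.94×10⁻⁵ s⁻¹
Component geostrophic relations (x east, y north):
u_g = −(1/(fρ)) ∂P/∂y,  v_g = (1/(fρ)) ∂P/∂x
u_g = −(−2.2×10⁻³)/(7.94×10⁻⁵ × 1.05) = 26.4 m/s;  v_g = (0.92×10⁻³)/(7.94×10⁻⁵ × 1.05) = 11.0 m/s
|V_g| = √(u_g² + v_g²) = 28.6 m/s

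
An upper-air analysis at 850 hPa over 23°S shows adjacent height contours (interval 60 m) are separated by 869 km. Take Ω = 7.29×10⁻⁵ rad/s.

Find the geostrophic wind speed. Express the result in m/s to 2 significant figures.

Coriolis parameter at 23°S:
f = 2Ω sin φ = 2 × 7.29×10⁻⁵ × sin 23° = 5.70×10⁻⁵ s⁻¹
Height gradient: |∂Z/∂n| = 60 m / 869000 m = 6.90×10⁻⁵
On a pressure surface, geostrophic balance gives V_g = (g/f)|∂Z/∂n|:
V_g = 9.81 × 6.90×10⁻⁵ / 5.70×10⁻⁵ = 11.9 m/s

12 m/s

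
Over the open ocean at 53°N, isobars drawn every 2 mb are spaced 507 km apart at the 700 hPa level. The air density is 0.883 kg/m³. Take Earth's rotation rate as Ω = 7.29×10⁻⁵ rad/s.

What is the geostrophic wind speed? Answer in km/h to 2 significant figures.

14 km/h

Coriolis parameter at 53°N:
f = 2Ω sin φ = 2 × 7.29×10⁻⁵ × sin 53° = 1.16×10⁻⁴ s⁻¹
Pressure gradient: |∂P/∂n| = 200 Pa / 507000 m = 3.94×10⁻⁴ Pa/m
Geostrophic balance (pressure-gradient force = Coriolis force):
V_g = (1/(fρ)) |∂P/∂n| = 3.94×10⁻⁴ / (1.16×10⁻⁴ × 0.883) = 3.84 m/s
Converting: 3.84 m/s × 3.6 = 14 km/h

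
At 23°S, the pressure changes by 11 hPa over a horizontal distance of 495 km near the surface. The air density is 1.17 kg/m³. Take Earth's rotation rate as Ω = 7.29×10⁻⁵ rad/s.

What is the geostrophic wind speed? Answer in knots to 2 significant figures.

Coriolis parameter at 23°S:
f = 2Ω sin φ = 2 × 7.29×10⁻⁵ × sin 23° = 5.70×10⁻⁵ s⁻¹
Pressure gradient: |∂P/∂n| = 1100 Pa / 495000 m = 2.22×10⁻³ Pa/m
Geostrophic balance (pressure-gradient force = Coriolis force):
V_g = (1/(fρ)) |∂P/∂n| = 2.22×10⁻³ / (5.70×10⁻⁵ × 1.17) = 33.3 m/s
Converting: 33.3 m/s × 1.944 = 65 knots

65 knots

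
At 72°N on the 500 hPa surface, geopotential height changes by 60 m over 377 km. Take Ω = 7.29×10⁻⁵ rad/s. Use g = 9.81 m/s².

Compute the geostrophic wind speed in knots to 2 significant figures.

22 knots

Coriolis parameter at 72°N:
f = 2Ω sin φ = 2 × 7.29×10⁻⁵ × sin 72° = 1.39×10⁻⁴ s⁻¹
Height gradient: |∂Z/∂n| = 60 m / 377000 m = 1.59×10⁻⁴
On a pressure surface, geostrophic balance gives V_g = (g/f)|∂Z/∂n|:
V_g = 9.81 × 1.59×10⁻⁴ / 1.39×10⁻⁴ = 11.3 m/s
Converting: 11.3 m/s × 1.944 = 22 knots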